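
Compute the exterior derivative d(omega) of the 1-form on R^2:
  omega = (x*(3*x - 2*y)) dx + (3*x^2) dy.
d(omega) = (8*x) dx ∧ dy

For a 1-form omega = sum_i f_i dx_i, the exterior derivative is
  d(omega) = sum_{i < j} (∂f_j/∂x_i - ∂f_i/∂x_j) dx_i ∧ dx_j.
  coefficient of dx ∧ dy: ∂f_2/∂x - ∂f_1/∂y = ∂(3*x^2)/∂x - ∂(x*(3*x - 2*y))/∂y = 8*x
Assembling: d(omega) = (8*x) dx ∧ dy.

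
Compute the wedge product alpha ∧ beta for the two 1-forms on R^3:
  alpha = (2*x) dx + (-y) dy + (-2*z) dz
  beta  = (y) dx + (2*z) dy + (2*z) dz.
alpha ∧ beta = (4*x*z + y^2) dx ∧ dy + (2*z*(2*x + y)) dx ∧ dz + (2*z*(-y + 2*z)) dy ∧ dz

Distribute the wedge, using dx_i ∧ dx_j = -dx_j ∧ dx_i and dx_i ∧ dx_i = 0. For each pair (i, j) with i < j, the coefficient of dx_i ∧ dx_j in alpha ∧ beta is (alpha_i * beta_j - alpha_j * beta_i). Collecting: alpha ∧ beta = (4*x*z + y^2) dx ∧ dy + (2*z*(2*x + y)) dx ∧ dz + (2*z*(-y + 2*z)) dy ∧ dz.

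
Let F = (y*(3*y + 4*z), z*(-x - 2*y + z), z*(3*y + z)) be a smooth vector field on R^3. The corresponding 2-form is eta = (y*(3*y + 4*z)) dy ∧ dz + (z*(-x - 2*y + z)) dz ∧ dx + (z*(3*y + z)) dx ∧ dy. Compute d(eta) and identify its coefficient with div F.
d(eta) = (3*y) dx ∧ dy ∧ dz; div F = 3*y

For a 2-form in R^3 of the form above, applying d gives a 3-form with coefficient ∂P/∂x + ∂Q/∂y + ∂R/∂z:
  ∂P/∂x = 0
  ∂Q/∂y = -2*z
  ∂R/∂z = 3*y + 2*z
Sum = 3*y, which is exactly div F.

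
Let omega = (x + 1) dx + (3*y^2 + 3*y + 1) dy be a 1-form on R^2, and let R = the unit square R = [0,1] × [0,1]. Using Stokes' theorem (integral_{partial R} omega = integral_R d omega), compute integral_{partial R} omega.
integral_(partial R) omega = 0

Stokes: integral_partial_R omega = integral_R d omega with d omega = (∂Q/∂x - ∂P/∂y) dx ∧ dy.
  ∂Q/∂x = 0
  ∂P/∂y = 0
  integrand = ∂Q/∂x - ∂P/∂y = 0.
Integrating over R: integral_0^1 integral_0^1 (0) dx dy = 0.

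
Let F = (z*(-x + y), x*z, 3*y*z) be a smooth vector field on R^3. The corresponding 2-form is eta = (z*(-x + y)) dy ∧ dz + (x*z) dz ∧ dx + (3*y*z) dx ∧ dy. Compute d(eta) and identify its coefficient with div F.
d(eta) = (3*y - z) dx ∧ dy ∧ dz; div F = 3*y - z

For a 2-form in R^3 of the form above, applying d gives a 3-form with coefficient ∂P/∂x + ∂Q/∂y + ∂R/∂z:
  ∂P/∂x = -z
  ∂Q/∂y = 0
  ∂R/∂z = 3*y
Sum = 3*y - z, which is exactly div F.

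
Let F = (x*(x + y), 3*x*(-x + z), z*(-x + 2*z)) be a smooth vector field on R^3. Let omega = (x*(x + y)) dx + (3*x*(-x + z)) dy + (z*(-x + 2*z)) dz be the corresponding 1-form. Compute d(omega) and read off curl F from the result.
d(omega) = (-3*x) dy ∧ dz + (z) dz ∧ dx + (-7*x + 3*z) dx ∧ dy; curl F = (-3*x, z, -7*x + 3*z)

d omega = sum_{i<j} (∂f_j/∂x_i - ∂f_i/∂x_j) dx_i ∧ dx_j. Under the identification (dy ∧ dz, dz ∧ dx, dx ∧ dy) ↔ (e_x, e_y, e_z), the coefficients are exactly the components of curl F. Compute:
  ∂R/∂y - ∂Q/∂z = (0) - (3*x) = -3*x
  ∂P/∂z - ∂R/∂x = (0) - (-z) = z
  ∂Q/∂x - ∂P/∂y = (-6*x + 3*z) - (x) = -7*x + 3*z.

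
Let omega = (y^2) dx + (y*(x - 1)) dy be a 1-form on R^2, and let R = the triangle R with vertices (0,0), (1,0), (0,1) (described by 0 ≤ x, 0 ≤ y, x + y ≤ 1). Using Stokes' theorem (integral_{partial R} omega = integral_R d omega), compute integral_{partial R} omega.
integral_(partial R) omega = -1/6

Stokes: integral_partial_R omega = integral_R d omega with d omega = (∂Q/∂x - ∂P/∂y) dx ∧ dy.
  ∂Q/∂x = y
  ∂P/∂y = 2*y
  integrand = ∂Q/∂x - ∂P/∂y = -y.
Integrating over R: integral_0^1 integral_0^{1-x} (-y) dy dx = -1/6.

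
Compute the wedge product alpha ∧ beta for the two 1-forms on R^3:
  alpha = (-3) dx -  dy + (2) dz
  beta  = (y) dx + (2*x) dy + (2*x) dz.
alpha ∧ beta = (-6*x + y) dx ∧ dy + (-6*x - 2*y) dx ∧ dz + (-6*x) dy ∧ dz

Distribute the wedge, using dx_i ∧ dx_j = -dx_j ∧ dx_i and dx_i ∧ dx_i = 0. For each pair (i, j) with i < j, the coefficient of dx_i ∧ dx_j in alpha ∧ beta is (alpha_i * beta_j - alpha_j * beta_i). Collecting: alpha ∧ beta = (-6*x + y) dx ∧ dy + (-6*x - 2*y) dx ∧ dz + (-6*x) dy ∧ dz.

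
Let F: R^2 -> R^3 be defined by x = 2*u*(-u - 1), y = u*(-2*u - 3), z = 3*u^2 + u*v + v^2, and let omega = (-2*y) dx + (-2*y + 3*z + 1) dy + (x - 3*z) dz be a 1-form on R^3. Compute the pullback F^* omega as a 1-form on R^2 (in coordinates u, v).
F^* omega = (-134*u^3 - 41*u^2*v - 107*u^2 - 33*u*v^2 - 11*u*v - 34*u - 3*v^3 - 9*v^2 - 3) du + (-11*u^3 - 25*u^2*v - 2*u^2 - 9*u*v^2 - 4*u*v - 6*v^3) dv

Using F^*(f dg) = (f ∘ F) d(g ∘ F), substitute each coordinate x_i by F_i(u, v) in f_i, and replace dx_i by d F_i = (∂F_i/∂u) du + (∂F_i/∂v) dv.
  For the x component: f_1(F) = 2*u*(2*u + 3); d F_1 = (-4*u - 2) du + (0) dv
  For the y component: f_2(F) = 13*u^2 + 3*u*v + 6*u + 3*v^2 + 1; d F_2 = (-4*u - 3) du + (0) dv
  For the z component: f_3(F) = -11*u^2 - 3*u*v - 2*u - 3*v^2; d F_3 = (6*u + v) du + (u + 2*v) dv
Combining and collecting du, dv coefficients:
  coeff of du: -134*u^3 - 41*u^2*v - 107*u^2 - 33*u*v^2 - 11*u*v - 34*u - 3*v^3 - 9*v^2 - 3
  coeff of dv: -11*u^3 - 25*u^2*v - 2*u^2 - 9*u*v^2 - 4*u*v - 6*v^3
F^* omega = (-134*u^3 - 41*u^2*v - 107*u^2 - 33*u*v^2 - 11*u*v - 34*u - 3*v^3 - 9*v^2 - 3) du + (-11*u^3 - 25*u^2*v - 2*u^2 - 9*u*v^2 - 4*u*v - 6*v^3) dv.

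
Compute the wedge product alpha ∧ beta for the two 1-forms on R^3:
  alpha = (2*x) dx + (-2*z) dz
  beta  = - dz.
alpha ∧ beta = (-2*x) dx ∧ dz

Distribute the wedge, using dx_i ∧ dx_j = -dx_j ∧ dx_i and dx_i ∧ dx_i = 0. For each pair (i, j) with i < j, the coefficient of dx_i ∧ dx_j in alpha ∧ beta is (alpha_i * beta_j - alpha_j * beta_i). Collecting: alpha ∧ beta = (-2*x) dx ∧ dz.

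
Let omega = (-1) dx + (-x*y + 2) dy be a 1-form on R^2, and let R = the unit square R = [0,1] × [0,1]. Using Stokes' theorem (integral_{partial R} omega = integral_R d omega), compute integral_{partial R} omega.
integral_(partial R) omega = -1/2

Stokes: integral_partial_R omega = integral_R d omega with d omega = (∂Q/∂x - ∂P/∂y) dx ∧ dy.
  ∂Q/∂x = -y
  ∂P/∂y = 0
  integrand = ∂Q/∂x - ∂P/∂y = -y.
Integrating over R: integral_0^1 integral_0^1 (-y) dx dy = -1/2.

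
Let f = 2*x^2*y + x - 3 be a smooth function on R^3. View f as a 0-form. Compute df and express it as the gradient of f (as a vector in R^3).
df = (4*x*y + 1) dx + (2*x^2) dy + (0) dz; grad f = (4*x*y + 1, 2*x^2, 0)

For a 0-form f, d f = (∂f/∂x) dx + (∂f/∂y) dy + (∂f/∂z) dz. The components of the vector representation are exactly the entries of grad f in Cartesian coordinates:
  ∂f/∂x = 4*x*y + 1
  ∂f/∂y = 2*x^2
  ∂f/∂z = 0.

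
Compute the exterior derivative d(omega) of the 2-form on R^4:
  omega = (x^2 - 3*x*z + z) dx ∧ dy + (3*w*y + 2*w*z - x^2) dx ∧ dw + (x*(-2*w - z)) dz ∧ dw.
d(omega) = (1 - 3*x) dx ∧ dy ∧ dz + (-3*w) dx ∧ dy ∧ dw + (-4*w - z) dx ∧ dz ∧ dw

For a 2-form omega = sum_{i<j} g_{ij} dx_i ∧ dx_j, the exterior derivative is
  d(omega) = sum_{i<j} d(g_{ij}) ∧ dx_i ∧ dx_j = sum_{i<j, k} (∂g_{ij}/∂x_k) dx_k ∧ dx_i ∧ dx_j.
Expand each term, using dx_k ∧ dx_i ∧ dx_j = sgn(permutation) dx_{(a)} ∧ dx_{(b)} ∧ dx_{(c)} with (a < b < c) sorted:
  d(x^2 - 3*x*z + z) includes (∂/∂z)(x^2 - 3*x*z + z) dz = (1 - 3*x) dz, which multiplied by dx ∧ dy gives (1 - 3*x) dx ∧ dy ∧ dz
  d(3*w*y + 2*w*z - x^2) includes (∂/∂y)(3*w*y + 2*w*z - x^2) dy = (3*w) dy, which multiplied by dx ∧ dw gives (-3*w) dx ∧ dy ∧ dw
  d(3*w*y + 2*w*z - x^2) includes (∂/∂z)(3*w*y + 2*w*z - x^2) dz = (2*w) dz, which multiplied by dx ∧ dw gives (-2*w) dx ∧ dz ∧ dw
  d(x*(-2*w - z)) includes (∂/∂x)(x*(-2*w - z)) dx = (-2*w - z) dx, which multiplied by dz ∧ dw gives (-2*w - z) dx ∧ dz ∧ dw
Collecting like 3-forms: d(omega) = (1 - 3*x) dx ∧ dy ∧ dz + (-3*w) dx ∧ dy ∧ dw + (-4*w - z) dx ∧ dz ∧ dw.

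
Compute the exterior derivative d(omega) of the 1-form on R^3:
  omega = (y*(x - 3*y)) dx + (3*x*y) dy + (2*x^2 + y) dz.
d(omega) = (-x + 9*y) dx ∧ dy + (4*x) dx ∧ dz + (1) dy ∧ dz

For a 1-form omega = sum_i f_i dx_i, the exterior derivative is
  d(omega) = sum_{i < j} (∂f_j/∂x_i - ∂f_i/∂x_j) dx_i ∧ dx_j.
  coefficient of dx ∧ dy: ∂f_2/∂x - ∂f_1/∂y = ∂(3*x*y)/∂x - ∂(y*(x - 3*y))/∂y = -x + 9*y
  coefficient of dx ∧ dz: ∂f_3/∂x - ∂f_1/∂z = ∂(2*x^2 + y)/∂x - ∂(y*(x - 3*y))/∂z = 4*x
  coefficient of dy ∧ dz: ∂f_3/∂y - ∂f_2/∂z = ∂(2*x^2 + y)/∂y - ∂(3*x*y)/∂z = 1
Assembling: d(omega) = (-x + 9*y) dx ∧ dy + (4*x) dx ∧ dz + (1) dy ∧ dz.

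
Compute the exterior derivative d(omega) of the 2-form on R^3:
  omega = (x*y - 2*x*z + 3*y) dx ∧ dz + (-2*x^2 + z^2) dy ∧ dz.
d(omega) = (-5*x - 3) dx ∧ dy ∧ dz

For a 2-form omega = sum_{i<j} g_{ij} dx_i ∧ dx_j, the exterior derivative is
  d(omega) = sum_{i<j} d(g_{ij}) ∧ dx_i ∧ dx_j = sum_{i<j, k} (∂g_{ij}/∂x_k) dx_k ∧ dx_i ∧ dx_j.
Expand each term, using dx_k ∧ dx_i ∧ dx_j = sgn(permutation) dx_{(a)} ∧ dx_{(b)} ∧ dx_{(c)} with (a < b < c) sorted:
  d(x*y - 2*x*z + 3*y) includes (∂/∂y)(x*y - 2*x*z + 3*y) dy = (x + 3) dy, which multiplied by dx ∧ dz gives (-x - 3) dx ∧ dy ∧ dz
  d(-2*x^2 + z^2) includes (∂/∂x)(-2*x^2 + z^2) dx = (-4*x) dx, which multiplied by dy ∧ dz gives (-4*x) dx ∧ dy ∧ dz
Collecting like 3-forms: d(omega) = (-5*x - 3) dx ∧ dy ∧ dz.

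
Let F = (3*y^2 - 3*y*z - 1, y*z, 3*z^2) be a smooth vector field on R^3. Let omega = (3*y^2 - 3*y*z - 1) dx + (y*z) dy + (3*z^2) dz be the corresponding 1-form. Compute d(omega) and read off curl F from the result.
d(omega) = (-y) dy ∧ dz + (-3*y) dz ∧ dx + (-6*y + 3*z) dx ∧ dy; curl F = (-y, -3*y, -6*y + 3*z)

d omega = sum_{i<j} (∂f_j/∂x_i - ∂f_i/∂x_j) dx_i ∧ dx_j. Under the identification (dy ∧ dz, dz ∧ dx, dx ∧ dy) ↔ (e_x, e_y, e_z), the coefficients are exactly the components of curl F. Compute:
  ∂R/∂y - ∂Q/∂z = (0) - (y) = -y
  ∂P/∂z - ∂R/∂x = (-3*y) - (0) = -3*y
  ∂Q/∂x - ∂P/∂y = (0) - (6*y - 3*z) = -6*y + 3*z.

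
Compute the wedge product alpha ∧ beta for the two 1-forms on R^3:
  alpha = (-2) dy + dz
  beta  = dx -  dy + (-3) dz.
alpha ∧ beta = (2) dx ∧ dy + (7) dy ∧ dz + (-1) dx ∧ dz

Distribute the wedge, using dx_i ∧ dx_j = -dx_j ∧ dx_i and dx_i ∧ dx_i = 0. For each pair (i, j) with i < j, the coefficient of dx_i ∧ dx_j in alpha ∧ beta is (alpha_i * beta_j - alpha_j * beta_i). Collecting: alpha ∧ beta = (2) dx ∧ dy + (7) dy ∧ dz + (-1) dx ∧ dz.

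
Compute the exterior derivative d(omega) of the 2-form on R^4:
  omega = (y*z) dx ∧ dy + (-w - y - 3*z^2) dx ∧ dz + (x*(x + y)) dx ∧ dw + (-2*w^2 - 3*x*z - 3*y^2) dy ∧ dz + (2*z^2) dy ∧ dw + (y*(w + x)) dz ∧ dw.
d(omega) = (y - 3*z + 1) dx ∧ dy ∧ dz + (y - 1) dx ∧ dz ∧ dw + (-x) dx ∧ dy ∧ dw + (-3*w + x - 4*z) dy ∧ dz ∧ dw

For a 2-form omega = sum_{i<j} g_{ij} dx_i ∧ dx_j, the exterior derivative is
  d(omega) = sum_{i<j} d(g_{ij}) ∧ dx_i ∧ dx_j = sum_{i<j, k} (∂g_{ij}/∂x_k) dx_k ∧ dx_i ∧ dx_j.
Expand each term, using dx_k ∧ dx_i ∧ dx_j = sgn(permutation) dx_{(a)} ∧ dx_{(b)} ∧ dx_{(c)} with (a < b < c) sorted:
  d(y*z) includes (∂/∂z)(y*z) dz = (y) dz, which multiplied by dx ∧ dy gives (y) dx ∧ dy ∧ dz
  d(-w - y - 3*z^2) includes (∂/∂y)(-w - y - 3*z^2) dy = (-1) dy, which multiplied by dx ∧ dz gives (1) dx ∧ dy ∧ dz
  d(-w - y - 3*z^2) includes (∂/∂w)(-w - y - 3*z^2) dw = (-1) dw, which multiplied by dx ∧ dz gives (-1) dx ∧ dz ∧ dw
  d(x*(x + y)) includes (∂/∂y)(x*(x + y)) dy = (x) dy, which multiplied by dx ∧ dw gives (-x) dx ∧ dy ∧ dw
  d(-2*w^2 - 3*x*z - 3*y^2) includes (∂/∂x)(-2*w^2 - 3*x*z - 3*y^2) dx = (-3*z) dx, which multiplied by dy ∧ dz gives (-3*z) dx ∧ dy ∧ dz
  d(-2*w^2 - 3*x*z - 3*y^2) includes (∂/∂w)(-2*w^2 - 3*x*z - 3*y^2) dw = (-4*w) dw, which multiplied by dy ∧ dz gives (-4*w) dy ∧ dz ∧ dw
  d(2*z^2) includes (∂/∂z)(2*z^2) dz = (4*z) dz, which multiplied by dy ∧ dw gives (-4*z) dy ∧ dz ∧ dw
  d(y*(w + x)) includes (∂/∂x)(y*(w + x)) dx = (y) dx, which multiplied by dz ∧ dw gives (y) dx ∧ dz ∧ dw
  d(y*(w + x)) includes (∂/∂y)(y*(w + x)) dy = (w + x) dy, which multiplied by dz ∧ dw gives (w + x) dy ∧ dz ∧ dw
Collecting like 3-forms: d(omega) = (y - 3*z + 1) dx ∧ dy ∧ dz + (y - 1) dx ∧ dz ∧ dw + (-x) dx ∧ dy ∧ dw + (-3*w + x - 4*z) dy ∧ dz ∧ dw.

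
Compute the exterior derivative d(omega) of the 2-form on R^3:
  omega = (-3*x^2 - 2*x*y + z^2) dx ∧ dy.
d(omega) = (2*z) dx ∧ dy ∧ dz

For a 2-form omega = sum_{i<j} g_{ij} dx_i ∧ dx_j, the exterior derivative is
  d(omega) = sum_{i<j} d(g_{ij}) ∧ dx_i ∧ dx_j = sum_{i<j, k} (∂g_{ij}/∂x_k) dx_k ∧ dx_i ∧ dx_j.
Expand each term, using dx_k ∧ dx_i ∧ dx_j = sgn(permutation) dx_{(a)} ∧ dx_{(b)} ∧ dx_{(c)} with (a < b < c) sorted:
  d(-3*x^2 - 2*x*y + z^2) includes (∂/∂z)(-3*x^2 - 2*x*y + z^2) dz = (2*z) dz, which multiplied by dx ∧ dy gives (2*z) dx ∧ dy ∧ dz
Collecting like 3-forms: d(omega) = (2*z) dx ∧ dy ∧ dz.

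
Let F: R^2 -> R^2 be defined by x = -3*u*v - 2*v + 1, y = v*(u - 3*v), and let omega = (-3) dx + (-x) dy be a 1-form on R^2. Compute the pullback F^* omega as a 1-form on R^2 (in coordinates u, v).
F^* omega = (v*(3*u*v + 2*v + 8)) du + (3*u^2*v - 18*u*v^2 + 2*u*v + 8*u - 12*v^2 + 6*v + 6) dv

Using F^*(f dg) = (f ∘ F) d(g ∘ F), substitute each coordinate x_i by F_i(u, v) in f_i, and replace dx_i by d F_i = (∂F_i/∂u) du + (∂F_i/∂v) dv.
  For the x component: f_1(F) = -3; d F_1 = (-3*v) du + (-3*u - 2) dv
  For the y component: f_2(F) = 3*u*v + 2*v - 1; d F_2 = (v) du + (u - 6*v) dv
Combining and collecting du, dv coefficients:
  coeff of du: v*(3*u*v + 2*v + 8)
  coeff of dv: 3*u^2*v - 18*u*v^2 + 2*u*v + 8*u - 12*v^2 + 6*v + 6
F^* omega = (v*(3*u*v + 2*v + 8)) du + (3*u^2*v - 18*u*v^2 + 2*u*v + 8*u - 12*v^2 + 6*v + 6) dv.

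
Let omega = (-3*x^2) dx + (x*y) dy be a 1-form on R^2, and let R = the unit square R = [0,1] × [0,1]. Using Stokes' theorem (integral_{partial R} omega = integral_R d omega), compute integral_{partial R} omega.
integral_(partial R) omega = 1/2

Stokes: integral_partial_R omega = integral_R d omega with d omega = (∂Q/∂x - ∂P/∂y) dx ∧ dy.
  ∂Q/∂x = y
  ∂P/∂y = 0
  integrand = ∂Q/∂x - ∂P/∂y = y.
Integrating over R: integral_0^1 integral_0^1 (y) dx dy = 1/2.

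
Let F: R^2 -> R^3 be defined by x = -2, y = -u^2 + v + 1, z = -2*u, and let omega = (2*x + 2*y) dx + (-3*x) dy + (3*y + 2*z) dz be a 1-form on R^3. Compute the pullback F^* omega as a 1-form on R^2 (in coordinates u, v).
F^* omega = (6*u^2 - 4*u - 6*v - 6) du + (6) dv

Using F^*(f dg) = (f ∘ F) d(g ∘ F), substitute each coordinate x_i by F_i(u, v) in f_i, and replace dx_i by d F_i = (∂F_i/∂u) du + (∂F_i/∂v) dv.
  For the x component: f_1(F) = -2*u^2 + 2*v - 2; d F_1 = (0) du + (0) dv
  For the y component: f_2(F) = 6; d F_2 = (-2*u) du + (1) dv
  For the z component: f_3(F) = -3*u^2 - 4*u + 3*v + 3; d F_3 = (-2) du + (0) dv
Combining and collecting du, dv coefficients:
  coeff of du: 6*u^2 - 4*u - 6*v - 6
  coeff of dv: 6
F^* omega = (6*u^2 - 4*u - 6*v - 6) du + (6) dv.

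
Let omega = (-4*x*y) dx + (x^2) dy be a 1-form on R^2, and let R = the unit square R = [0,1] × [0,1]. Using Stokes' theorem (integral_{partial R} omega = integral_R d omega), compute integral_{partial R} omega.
integral_(partial R) omega = 3

Stokes: integral_partial_R omega = integral_R d omega with d omega = (∂Q/∂x - ∂P/∂y) dx ∧ dy.
  ∂Q/∂x = 2*x
  ∂P/∂y = -4*x
  integrand = ∂Q/∂x - ∂P/∂y = 6*x.
Integrating over R: integral_0^1 integral_0^1 (6*x) dx dy = 3.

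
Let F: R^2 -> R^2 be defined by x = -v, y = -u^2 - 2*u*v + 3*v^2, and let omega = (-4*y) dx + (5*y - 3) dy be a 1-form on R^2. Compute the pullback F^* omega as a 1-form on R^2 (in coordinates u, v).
F^* omega = (10*u^3 + 30*u^2*v - 10*u*v^2 + 6*u - 30*v^3 + 6*v) du + (10*u^3 - 10*u^2*v - 4*u^2 - 90*u*v^2 - 8*u*v + 6*u + 90*v^3 + 12*v^2 - 18*v) dv

Using F^*(f dg) = (f ∘ F) d(g ∘ F), substitute each coordinate x_i by F_i(u, v) in f_i, and replace dx_i by d F_i = (∂F_i/∂u) du + (∂F_i/∂v) dv.
  For the x component: f_1(F) = 4*u^2 + 8*u*v - 12*v^2; d F_1 = (0) du + (-1) dv
  For the y component: f_2(F) = -5*u^2 - 10*u*v + 15*v^2 - 3; d F_2 = (-2*u - 2*v) du + (-2*u + 6*v) dv
Combining and collecting du, dv coefficients:
  coeff of du: 10*u^3 + 30*u^2*v - 10*u*v^2 + 6*u - 30*v^3 + 6*v
  coeff of dv: 10*u^3 - 10*u^2*v - 4*u^2 - 90*u*v^2 - 8*u*v + 6*u + 90*v^3 + 12*v^2 - 18*v
F^* omega = (10*u^3 + 30*u^2*v - 10*u*v^2 + 6*u - 30*v^3 + 6*v) du + (10*u^3 - 10*u^2*v - 4*u^2 - 90*u*v^2 - 8*u*v + 6*u + 90*v^3 + 12*v^2 - 18*v) dv.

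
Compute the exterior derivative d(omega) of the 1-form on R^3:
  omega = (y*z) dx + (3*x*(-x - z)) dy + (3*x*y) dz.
d(omega) = (-6*x - 4*z) dx ∧ dy + (2*y) dx ∧ dz + (6*x) dy ∧ dz

For a 1-form omega = sum_i f_i dx_i, the exterior derivative is
  d(omega) = sum_{i < j} (∂f_j/∂x_i - ∂f_i/∂x_j) dx_i ∧ dx_j.
  coefficient of dx ∧ dy: ∂f_2/∂x - ∂f_1/∂y = ∂(3*x*(-x - z))/∂x - ∂(y*z)/∂y = -6*x - 4*z
  coefficient of dx ∧ dz: ∂f_3/∂x - ∂f_1/∂z = ∂(3*x*y)/∂x - ∂(y*z)/∂z = 2*y
  coefficient of dy ∧ dz: ∂f_3/∂y - ∂f_2/∂z = ∂(3*x*y)/∂y - ∂(3*x*(-x - z))/∂z = 6*x
Assembling: d(omega) = (-6*x - 4*z) dx ∧ dy + (2*y) dx ∧ dz + (6*x) dy ∧ dz.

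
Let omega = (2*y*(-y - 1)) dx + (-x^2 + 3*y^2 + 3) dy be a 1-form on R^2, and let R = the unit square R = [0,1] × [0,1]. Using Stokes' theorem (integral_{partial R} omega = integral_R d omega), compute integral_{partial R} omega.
integral_(partial R) omega = 3

Stokes: integral_partial_R omega = integral_R d omega with d omega = (∂Q/∂x - ∂P/∂y) dx ∧ dy.
  ∂Q/∂x = -2*x
  ∂P/∂y = -4*y - 2
  integrand = ∂Q/∂x - ∂P/∂y = -2*x + 4*y + 2.
Integrating over R: integral_0^1 integral_0^1 (-2*x + 4*y + 2) dx dy = 3.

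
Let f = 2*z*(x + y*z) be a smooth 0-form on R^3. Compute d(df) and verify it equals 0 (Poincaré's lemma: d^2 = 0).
d(df) = 0

Step 1: df = sum_i (∂f/∂x_i) dx_i = (2*z) dx + (2*z^2) dy + (2*x + 4*y*z) dz.
Step 2: Apply d again. Using the 1-form formula, the coefficient of dx ∧ dy in d(df) is ∂^2 f/∂x ∂y - ∂^2 f/∂y ∂x = (0) - (0) = 0 (equality of mixed partials for smooth f).
Similarly for dx ∧ dz and dy ∧ dz — all coefficients vanish. So d(df) = 0.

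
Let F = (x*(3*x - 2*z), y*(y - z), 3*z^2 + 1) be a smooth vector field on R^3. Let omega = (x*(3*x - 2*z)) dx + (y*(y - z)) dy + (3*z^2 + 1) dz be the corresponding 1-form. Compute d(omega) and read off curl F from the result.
d(omega) = (y) dy ∧ dz + (-2*x) dz ∧ dx + (0) dx ∧ dy; curl F = (y, -2*x, 0)

d omega = sum_{i<j} (∂f_j/∂x_i - ∂f_i/∂x_j) dx_i ∧ dx_j. Under the identification (dy ∧ dz, dz ∧ dx, dx ∧ dy) ↔ (e_x, e_y, e_z), the coefficients are exactly the components of curl F. Compute:
  ∂R/∂y - ∂Q/∂z = (0) - (-y) = y
  ∂P/∂z - ∂R/∂x = (-2*x) - (0) = -2*x
  ∂Q/∂x - ∂P/∂y = (0) - (0) = 0.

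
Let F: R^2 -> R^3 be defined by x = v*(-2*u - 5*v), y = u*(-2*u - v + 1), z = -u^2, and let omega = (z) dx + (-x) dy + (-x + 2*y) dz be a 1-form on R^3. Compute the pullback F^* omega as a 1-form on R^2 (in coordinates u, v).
F^* omega = (8*u^3 - 6*u^2*v - 4*u^2 - 32*u*v^2 + 2*u*v - 5*v^3 + 5*v^2) du + (u*(2*u^2 + 8*u*v - 5*v^2)) dv

Using F^*(f dg) = (f ∘ F) d(g ∘ F), substitute each coordinate x_i by F_i(u, v) in f_i, and replace dx_i by d F_i = (∂F_i/∂u) du + (∂F_i/∂v) dv.
  For the x component: f_1(F) = -u^2; d F_1 = (-2*v) du + (-2*u - 10*v) dv
  For the y component: f_2(F) = v*(2*u + 5*v); d F_2 = (-4*u - v + 1) du + (-u) dv
  For the z component: f_3(F) = -4*u^2 + 2*u + 5*v^2; d F_3 = (-2*u) du + (0) dv
Combining and collecting du, dv coefficients:
  coeff of du: 8*u^3 - 6*u^2*v - 4*u^2 - 32*u*v^2 + 2*u*v - 5*v^3 + 5*v^2
  coeff of dv: u*(2*u^2 + 8*u*v - 5*v^2)
F^* omega = (8*u^3 - 6*u^2*v - 4*u^2 - 32*u*v^2 + 2*u*v - 5*v^3 + 5*v^2) du + (u*(2*u^2 + 8*u*v - 5*v^2)) dv.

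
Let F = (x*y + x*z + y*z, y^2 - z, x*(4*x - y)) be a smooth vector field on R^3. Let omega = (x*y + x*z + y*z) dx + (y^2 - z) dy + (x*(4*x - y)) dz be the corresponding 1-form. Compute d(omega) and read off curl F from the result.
d(omega) = (1 - x) dy ∧ dz + (-7*x + 2*y) dz ∧ dx + (-x - z) dx ∧ dy; curl F = (1 - x, -7*x + 2*y, -x - z)

d omega = sum_{i<j} (∂f_j/∂x_i - ∂f_i/∂x_j) dx_i ∧ dx_j. Under the identification (dy ∧ dz, dz ∧ dx, dx ∧ dy) ↔ (e_x, e_y, e_z), the coefficients are exactly the components of curl F. Compute:
  ∂R/∂y - ∂Q/∂z = (-x) - (-1) = 1 - x
  ∂P/∂z - ∂R/∂x = (x + y) - (8*x - y) = -7*x + 2*y
  ∂Q/∂x - ∂P/∂y = (0) - (x + z) = -x - z.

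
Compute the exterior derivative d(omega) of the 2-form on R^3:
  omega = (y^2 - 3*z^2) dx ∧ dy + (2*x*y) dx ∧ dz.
d(omega) = (-2*x - 6*z) dx ∧ dy ∧ dz

For a 2-form omega = sum_{i<j} g_{ij} dx_i ∧ dx_j, the exterior derivative is
  d(omega) = sum_{i<j} d(g_{ij}) ∧ dx_i ∧ dx_j = sum_{i<j, k} (∂g_{ij}/∂x_k) dx_k ∧ dx_i ∧ dx_j.
Expand each term, using dx_k ∧ dx_i ∧ dx_j = sgn(permutation) dx_{(a)} ∧ dx_{(b)} ∧ dx_{(c)} with (a < b < c) sorted:
  d(y^2 - 3*z^2) includes (∂/∂z)(y^2 - 3*z^2) dz = (-6*z) dz, which multiplied by dx ∧ dy gives (-6*z) dx ∧ dy ∧ dz
  d(2*x*y) includes (∂/∂y)(2*x*y) dy = (2*x) dy, which multiplied by dx ∧ dz gives (-2*x) dx ∧ dy ∧ dz
Collecting like 3-forms: d(omega) = (-2*x - 6*z) dx ∧ dy ∧ dz.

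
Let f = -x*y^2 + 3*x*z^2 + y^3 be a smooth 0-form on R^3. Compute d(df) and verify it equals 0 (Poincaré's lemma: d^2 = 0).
d(df) = 0

Step 1: df = sum_i (∂f/∂x_i) dx_i = (-y^2 + 3*z^2) dx + (y*(-2*x + 3*y)) dy + (6*x*z) dz.
Step 2: Apply d again. Using the 1-form formula, the coefficient of dx ∧ dy in d(df) is ∂^2 f/∂x ∂y - ∂^2 f/∂y ∂x = (-2*y) - (-2*y) = 0 (equality of mixed partials for smooth f).
Similarly for dx ∧ dz and dy ∧ dz — all coefficients vanish. So d(df) = 0.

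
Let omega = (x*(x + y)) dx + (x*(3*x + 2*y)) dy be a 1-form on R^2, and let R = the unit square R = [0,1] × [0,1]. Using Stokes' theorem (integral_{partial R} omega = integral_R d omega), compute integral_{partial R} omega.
integral_(partial R) omega = 7/2

Stokes: integral_partial_R omega = integral_R d omega with d omega = (∂Q/∂x - ∂P/∂y) dx ∧ dy.
  ∂Q/∂x = 6*x + 2*y
  ∂P/∂y = x
  integrand = ∂Q/∂x - ∂P/∂y = 5*x + 2*y.
Integrating over R: integral_0^1 integral_0^1 (5*x + 2*y) dx dy = 7/2.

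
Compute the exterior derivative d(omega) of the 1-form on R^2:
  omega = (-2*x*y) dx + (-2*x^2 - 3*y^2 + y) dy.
d(omega) = (-2*x) dx ∧ dy

For a 1-form omega = sum_i f_i dx_i, the exterior derivative is
  d(omega) = sum_{i < j} (∂f_j/∂x_i - ∂f_i/∂x_j) dx_i ∧ dx_j.
  coefficient of dx ∧ dy: ∂f_2/∂x - ∂f_1/∂y = ∂(-2*x^2 - 3*y^2 + y)/∂x - ∂(-2*x*y)/∂y = -2*x
Assembling: d(omega) = (-2*x) dx ∧ dy.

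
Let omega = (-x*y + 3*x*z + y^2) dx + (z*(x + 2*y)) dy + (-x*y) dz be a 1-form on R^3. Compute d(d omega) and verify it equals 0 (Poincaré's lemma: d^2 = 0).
d(d omega) = 0

Step 1: d omega = sum_{i<j} (∂f_j/∂x_i - ∂f_i/∂x_j) dx_i ∧ dx_j:
  coeff of dx ∧ dy: x - 2*y + z
  coeff of dx ∧ dz: -3*x - y
  coeff of dy ∧ dz: -2*x - 2*y
Step 2: Apply d again to each 2-form coefficient. The only possible 3-form in R^3 is dx ∧ dy ∧ dz, with coefficient
  ∂(coeff of dy∧dz)/∂x - ∂(coeff of dx∧dz)/∂y + ∂(coeff of dx∧dy)/∂z
  = ∂/∂x (-2*x - 2*y) - ∂/∂y (-3*x - y) + ∂/∂z (x - 2*y + z).
Each of these terms simplifies to sums of mixed partials that cancel in pairs. The result is 0 (by equality of mixed partials for smooth functions — Schwarz / Clairaut).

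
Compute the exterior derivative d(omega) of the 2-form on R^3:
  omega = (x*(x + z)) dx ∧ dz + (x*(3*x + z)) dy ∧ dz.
d(omega) = (6*x + z) dx ∧ dy ∧ dz

For a 2-form omega = sum_{i<j} g_{ij} dx_i ∧ dx_j, the exterior derivative is
  d(omega) = sum_{i<j} d(g_{ij}) ∧ dx_i ∧ dx_j = sum_{i<j, k} (∂g_{ij}/∂x_k) dx_k ∧ dx_i ∧ dx_j.
Expand each term, using dx_k ∧ dx_i ∧ dx_j = sgn(permutation) dx_{(a)} ∧ dx_{(b)} ∧ dx_{(c)} with (a < b < c) sorted:
  d(x*(3*x + z)) includes (∂/∂x)(x*(3*x + z)) dx = (6*x + z) dx, which multiplied by dy ∧ dz gives (6*x + z) dx ∧ dy ∧ dz
Collecting like 3-forms: d(omega) = (6*x + z) dx ∧ dy ∧ dz.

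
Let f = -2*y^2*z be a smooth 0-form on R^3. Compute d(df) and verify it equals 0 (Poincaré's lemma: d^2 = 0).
d(df) = 0

Step 1: df = sum_i (∂f/∂x_i) dx_i = (0) dx + (-4*y*z) dy + (-2*y^2) dz.
Step 2: Apply d again. Using the 1-form formula, the coefficient of dx ∧ dy in d(df) is ∂^2 f/∂x ∂y - ∂^2 f/∂y ∂x = (0) - (0) = 0 (equality of mixed partials for smooth f).
Similarly for dx ∧ dz and dy ∧ dz — all coefficients vanish. So d(df) = 0.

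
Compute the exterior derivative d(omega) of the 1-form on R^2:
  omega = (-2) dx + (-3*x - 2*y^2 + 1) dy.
d(omega) = (-3) dx ∧ dy

For a 1-form omega = sum_i f_i dx_i, the exterior derivative is
  d(omega) = sum_{i < j} (∂f_j/∂x_i - ∂f_i/∂x_j) dx_i ∧ dx_j.
  coefficient of dx ∧ dy: ∂f_2/∂x - ∂f_1/∂y = ∂(-3*x - 2*y^2 + 1)/∂x - ∂(-2)/∂y = -3
Assembling: d(omega) = (-3) dx ∧ dy.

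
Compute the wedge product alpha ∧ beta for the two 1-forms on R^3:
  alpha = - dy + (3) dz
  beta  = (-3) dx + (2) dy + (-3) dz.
alpha ∧ beta = (-3) dx ∧ dy + (-3) dy ∧ dz + (9) dx ∧ dz

Distribute the wedge, using dx_i ∧ dx_j = -dx_j ∧ dx_i and dx_i ∧ dx_i = 0. For each pair (i, j) with i < j, the coefficient of dx_i ∧ dx_j in alpha ∧ beta is (alpha_i * beta_j - alpha_j * beta_i). Collecting: alpha ∧ beta = (-3) dx ∧ dy + (-3) dy ∧ dz + (9) dx ∧ dz.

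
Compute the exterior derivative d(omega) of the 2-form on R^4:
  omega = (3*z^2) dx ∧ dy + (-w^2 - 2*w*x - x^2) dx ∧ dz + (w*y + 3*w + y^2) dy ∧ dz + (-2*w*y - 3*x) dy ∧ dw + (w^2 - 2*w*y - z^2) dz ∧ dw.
d(omega) = (6*z) dx ∧ dy ∧ dz + (-2*w - 2*x) dx ∧ dz ∧ dw + (-2*w + y + 3) dy ∧ dz ∧ dw + (-3) dx ∧ dy ∧ dw

For a 2-form omega = sum_{i<j} g_{ij} dx_i ∧ dx_j, the exterior derivative is
  d(omega) = sum_{i<j} d(g_{ij}) ∧ dx_i ∧ dx_j = sum_{i<j, k} (∂g_{ij}/∂x_k) dx_k ∧ dx_i ∧ dx_j.
Expand each term, using dx_k ∧ dx_i ∧ dx_j = sgn(permutation) dx_{(a)} ∧ dx_{(b)} ∧ dx_{(c)} with (a < b < c) sorted:
  d(3*z^2) includes (∂/∂z)(3*z^2) dz = (6*z) dz, which multiplied by dx ∧ dy gives (6*z) dx ∧ dy ∧ dz
  d(-w^2 - 2*w*x - x^2) includes (∂/∂w)(-w^2 - 2*w*x - x^2) dw = (-2*w - 2*x) dw, which multiplied by dx ∧ dz gives (-2*w - 2*x) dx ∧ dz ∧ dw
  d(w*y + 3*w + y^2) includes (∂/∂w)(w*y + 3*w + y^2) dw = (y + 3) dw, which multiplied by dy ∧ dz gives (y + 3) dy ∧ dz ∧ dw
  d(-2*w*y - 3*x) includes (∂/∂x)(-2*w*y - 3*x) dx = (-3) dx, which multiplied by dy ∧ dw gives (-3) dx ∧ dy ∧ dw
  d(w^2 - 2*w*y - z^2) includes (∂/∂y)(w^2 - 2*w*y - z^2) dy = (-2*w) dy, which multiplied by dz ∧ dw gives (-2*w) dy ∧ dz ∧ dw
Collecting like 3-forms: d(omega) = (6*z) dx ∧ dy ∧ dz + (-2*w - 2*x) dx ∧ dz ∧ dw + (-2*w + y + 3) dy ∧ dz ∧ dw + (-3) dx ∧ dy ∧ dw.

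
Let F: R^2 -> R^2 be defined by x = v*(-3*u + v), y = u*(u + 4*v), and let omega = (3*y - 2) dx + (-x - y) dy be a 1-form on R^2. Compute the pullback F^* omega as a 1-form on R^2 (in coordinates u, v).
F^* omega = (-2*u^3 - 15*u^2*v - 42*u*v^2 - 4*v^3 + 6*v) du + (-13*u^3 - 34*u^2*v + 20*u*v^2 + 6*u - 4*v) dv

Using F^*(f dg) = (f ∘ F) d(g ∘ F), substitute each coordinate x_i by F_i(u, v) in f_i, and replace dx_i by d F_i = (∂F_i/∂u) du + (∂F_i/∂v) dv.
  For the x component: f_1(F) = 3*u^2 + 12*u*v - 2; d F_1 = (-3*v) du + (-3*u + 2*v) dv
  For the y component: f_2(F) = -u^2 - u*v - v^2; d F_2 = (2*u + 4*v) du + (4*u) dv
Combining and collecting du, dv coefficients:
  coeff of du: -2*u^3 - 15*u^2*v - 42*u*v^2 - 4*v^3 + 6*v
  coeff of dv: -13*u^3 - 34*u^2*v + 20*u*v^2 + 6*u - 4*v
F^* omega = (-2*u^3 - 15*u^2*v - 42*u*v^2 - 4*v^3 + 6*v) du + (-13*u^3 - 34*u^2*v + 20*u*v^2 + 6*u - 4*v) dv.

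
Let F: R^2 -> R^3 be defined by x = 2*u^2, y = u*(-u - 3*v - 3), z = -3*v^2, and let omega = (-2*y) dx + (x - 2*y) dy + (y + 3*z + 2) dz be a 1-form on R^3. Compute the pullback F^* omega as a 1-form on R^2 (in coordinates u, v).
F^* omega = (18*u*(-v^2 - 2*v - 1)) du + (-12*u^3 - 12*u^2*v - 18*u^2 + 18*u*v^2 + 18*u*v + 54*v^3 - 12*v) dv

Using F^*(f dg) = (f ∘ F) d(g ∘ F), substitute each coordinate x_i by F_i(u, v) in f_i, and replace dx_i by d F_i = (∂F_i/∂u) du + (∂F_i/∂v) dv.
  For the x component: f_1(F) = 2*u*(u + 3*v + 3); d F_1 = (4*u) du + (0) dv
  For the y component: f_2(F) = 2*u*(2*u + 3*v + 3); d F_2 = (-2*u - 3*v - 3) du + (-3*u) dv
  For the z component: f_3(F) = -u^2 - 3*u*v - 3*u - 9*v^2 + 2; d F_3 = (0) du + (-6*v) dv
Combining and collecting du, dv coefficients:
  coeff of du: 18*u*(-v^2 - 2*v - 1)
  coeff of dv: -12*u^3 - 12*u^2*v - 18*u^2 + 18*u*v^2 + 18*u*v + 54*v^3 - 12*v
F^* omega = (18*u*(-v^2 - 2*v - 1)) du + (-12*u^3 - 12*u^2*v - 18*u^2 + 18*u*v^2 + 18*u*v + 54*v^3 - 12*v) dv.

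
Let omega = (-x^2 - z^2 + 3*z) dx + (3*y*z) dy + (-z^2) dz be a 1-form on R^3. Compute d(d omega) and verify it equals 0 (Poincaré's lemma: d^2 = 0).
d(d omega) = 0

Step 1: d omega = sum_{i<j} (∂f_j/∂x_i - ∂f_i/∂x_j) dx_i ∧ dx_j:
  coeff of dx ∧ dy: 0
  coeff of dx ∧ dz: 2*z - 3
  coeff of dy ∧ dz: -3*y
Step 2: Apply d again to each 2-form coefficient. The only possible 3-form in R^3 is dx ∧ dy ∧ dz, with coefficient
  ∂(coeff of dy∧dz)/∂x - ∂(coeff of dx∧dz)/∂y + ∂(coeff of dx∧dy)/∂z
  = ∂/∂x (-3*y) - ∂/∂y (2*z - 3) + ∂/∂z (0).
Each of these terms simplifies to sums of mixed partials that cancel in pairs. The result is 0 (by equality of mixed partials for smooth functions — Schwarz / Clairaut).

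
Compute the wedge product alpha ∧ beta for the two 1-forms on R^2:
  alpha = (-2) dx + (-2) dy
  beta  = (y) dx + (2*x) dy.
alpha ∧ beta = (-4*x + 2*y) dx ∧ dy

Distribute the wedge, using dx_i ∧ dx_j = -dx_j ∧ dx_i and dx_i ∧ dx_i = 0. For each pair (i, j) with i < j, the coefficient of dx_i ∧ dx_j in alpha ∧ beta is (alpha_i * beta_j - alpha_j * beta_i). Collecting: alpha ∧ beta = (-4*x + 2*y) dx ∧ dy.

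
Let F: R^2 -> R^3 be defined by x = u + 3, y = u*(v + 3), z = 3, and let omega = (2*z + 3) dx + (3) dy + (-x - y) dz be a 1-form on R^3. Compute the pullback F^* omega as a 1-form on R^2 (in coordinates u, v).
F^* omega = (3*v + 18) du + (3*u) dv

Using F^*(f dg) = (f ∘ F) d(g ∘ F), substitute each coordinate x_i by F_i(u, v) in f_i, and replace dx_i by d F_i = (∂F_i/∂u) du + (∂F_i/∂v) dv.
  For the x component: f_1(F) = 9; d F_1 = (1) du + (0) dv
  For the y component: f_2(F) = 3; d F_2 = (v + 3) du + (u) dv
  For the z component: f_3(F) = -u*v - 4*u - 3; d F_3 = (0) du + (0) dv
Combining and collecting du, dv coefficients:
  coeff of du: 3*v + 18
  coeff of dv: 3*u
F^* omega = (3*v + 18) du + (3*u) dv.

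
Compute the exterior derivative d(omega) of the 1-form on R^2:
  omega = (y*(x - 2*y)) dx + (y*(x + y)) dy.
d(omega) = (-x + 5*y) dx ∧ dy

For a 1-form omega = sum_i f_i dx_i, the exterior derivative is
  d(omega) = sum_{i < j} (∂f_j/∂x_i - ∂f_i/∂x_j) dx_i ∧ dx_j.
  coefficient of dx ∧ dy: ∂f_2/∂x - ∂f_1/∂y = ∂(y*(x + y))/∂x - ∂(y*(x - 2*y))/∂y = -x + 5*y
Assembling: d(omega) = (-x + 5*y) dx ∧ dy.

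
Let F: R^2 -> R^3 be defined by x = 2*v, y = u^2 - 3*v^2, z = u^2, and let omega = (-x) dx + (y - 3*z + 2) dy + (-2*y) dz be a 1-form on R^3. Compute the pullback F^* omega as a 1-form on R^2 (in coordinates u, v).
F^* omega = (2*u*(-4*u^2 + 3*v^2 + 2)) du + (2*v*(6*u^2 + 9*v^2 - 8)) dv

Using F^*(f dg) = (f ∘ F) d(g ∘ F), substitute each coordinate x_i by F_i(u, v) in f_i, and replace dx_i by d F_i = (∂F_i/∂u) du + (∂F_i/∂v) dv.
  For the x component: f_1(F) = -2*v; d F_1 = (0) du + (2) dv
  For the y component: f_2(F) = -2*u^2 - 3*v^2 + 2; d F_2 = (2*u) du + (-6*v) dv
  For the z component: f_3(F) = -2*u^2 + 6*v^2; d F_3 = (2*u) du + (0) dv
Combining and collecting du, dv coefficients:
  coeff of du: 2*u*(-4*u^2 + 3*v^2 + 2)
  coeff of dv: 2*v*(6*u^2 + 9*v^2 - 8)
F^* omega = (2*u*(-4*u^2 + 3*v^2 + 2)) du + (2*v*(6*u^2 + 9*v^2 - 8)) dv.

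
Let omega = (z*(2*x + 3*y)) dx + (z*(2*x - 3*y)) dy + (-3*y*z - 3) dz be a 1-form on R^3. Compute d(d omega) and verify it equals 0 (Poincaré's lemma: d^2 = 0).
d(d omega) = 0

Step 1: d omega = sum_{i<j} (∂f_j/∂x_i - ∂f_i/∂x_j) dx_i ∧ dx_j:
  coeff of dx ∧ dy: -z
  coeff of dx ∧ dz: -2*x - 3*y
  coeff of dy ∧ dz: -2*x + 3*y - 3*z
Step 2: Apply d again to each 2-form coefficient. The only possible 3-form in R^3 is dx ∧ dy ∧ dz, with coefficient
  ∂(coeff of dy∧dz)/∂x - ∂(coeff of dx∧dz)/∂y + ∂(coeff of dx∧dy)/∂z
  = ∂/∂x (-2*x + 3*y - 3*z) - ∂/∂y (-2*x - 3*y) + ∂/∂z (-z).
Each of these terms simplifies to sums of mixed partials that cancel in pairs. The result is 0 (by equality of mixed partials for smooth functions — Schwarz / Clairaut).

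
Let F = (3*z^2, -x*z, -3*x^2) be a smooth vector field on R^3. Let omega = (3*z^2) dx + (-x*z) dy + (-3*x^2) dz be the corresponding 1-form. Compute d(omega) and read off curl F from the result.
d(omega) = (x) dy ∧ dz + (6*x + 6*z) dz ∧ dx + (-z) dx ∧ dy; curl F = (x, 6*x + 6*z, -z)

d omega = sum_{i<j} (∂f_j/∂x_i - ∂f_i/∂x_j) dx_i ∧ dx_j. Under the identification (dy ∧ dz, dz ∧ dx, dx ∧ dy) ↔ (e_x, e_y, e_z), the coefficients are exactly the components of curl F. Compute:
  ∂R/∂y - ∂Q/∂z = (0) - (-x) = x
  ∂P/∂z - ∂R/∂x = (6*z) - (-6*x) = 6*x + 6*z
  ∂Q/∂x - ∂P/∂y = (-z) - (0) = -z.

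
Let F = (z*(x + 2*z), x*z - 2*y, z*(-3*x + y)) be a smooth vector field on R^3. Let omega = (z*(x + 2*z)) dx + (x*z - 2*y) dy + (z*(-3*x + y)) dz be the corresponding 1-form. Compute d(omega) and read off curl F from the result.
d(omega) = (-x + z) dy ∧ dz + (x + 7*z) dz ∧ dx + (z) dx ∧ dy; curl F = (-x + z, x + 7*z, z)

d omega = sum_{i<j} (∂f_j/∂x_i - ∂f_i/∂x_j) dx_i ∧ dx_j. Under the identification (dy ∧ dz, dz ∧ dx, dx ∧ dy) ↔ (e_x, e_y, e_z), the coefficients are exactly the components of curl F. Compute:
  ∂R/∂y - ∂Q/∂z = (z) - (x) = -x + z
  ∂P/∂z - ∂R/∂x = (x + 4*z) - (-3*z) = x + 7*z
  ∂Q/∂x - ∂P/∂y = (z) - (0) = z.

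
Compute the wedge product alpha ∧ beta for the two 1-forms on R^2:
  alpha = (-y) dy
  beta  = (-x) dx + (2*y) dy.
alpha ∧ beta = (-x*y) dx ∧ dy

Distribute the wedge, using dx_i ∧ dx_j = -dx_j ∧ dx_i and dx_i ∧ dx_i = 0. For each pair (i, j) with i < j, the coefficient of dx_i ∧ dx_j in alpha ∧ beta is (alpha_i * beta_j - alpha_j * beta_i). Collecting: alpha ∧ beta = (-x*y) dx ∧ dy.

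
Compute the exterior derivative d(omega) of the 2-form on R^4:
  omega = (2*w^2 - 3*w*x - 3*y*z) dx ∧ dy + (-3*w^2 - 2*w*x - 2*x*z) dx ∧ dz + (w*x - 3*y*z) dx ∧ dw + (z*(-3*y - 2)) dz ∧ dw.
d(omega) = (-3*y) dx ∧ dy ∧ dz + (4*w - 3*x + 3*z) dx ∧ dy ∧ dw + (-6*w - 2*x + 3*y) dx ∧ dz ∧ dw + (-3*z) dy ∧ dz ∧ dw

For a 2-form omega = sum_{i<j} g_{ij} dx_i ∧ dx_j, the exterior derivative is
  d(omega) = sum_{i<j} d(g_{ij}) ∧ dx_i ∧ dx_j = sum_{i<j, k} (∂g_{ij}/∂x_k) dx_k ∧ dx_i ∧ dx_j.
Expand each term, using dx_k ∧ dx_i ∧ dx_j = sgn(permutation) dx_{(a)} ∧ dx_{(b)} ∧ dx_{(c)} with (a < b < c) sorted:
  d(2*w^2 - 3*w*x - 3*y*z) includes (∂/∂z)(2*w^2 - 3*w*x - 3*y*z) dz = (-3*y) dz, which multiplied by dx ∧ dy gives (-3*y) dx ∧ dy ∧ dz
  d(2*w^2 - 3*w*x - 3*y*z) includes (∂/∂w)(2*w^2 - 3*w*x - 3*y*z) dw = (4*w - 3*x) dw, which multiplied by dx ∧ dy gives (4*w - 3*x) dx ∧ dy ∧ dw
  d(-3*w^2 - 2*w*x - 2*x*z) includes (∂/∂w)(-3*w^2 - 2*w*x - 2*x*z) dw = (-6*w - 2*x) dw, which multiplied by dx ∧ dz gives (-6*w - 2*x) dx ∧ dz ∧ dw
  d(w*x - 3*y*z) includes (∂/∂y)(w*x - 3*y*z) dy = (-3*z) dy, which multiplied by dx ∧ dw gives (3*z) dx ∧ dy ∧ dw
  d(w*x - 3*y*z) includes (∂/∂z)(w*x - 3*y*z) dz = (-3*y) dz, which multiplied by dx ∧ dw gives (3*y) dx ∧ dz ∧ dw
  d(z*(-3*y - 2)) includes (∂/∂y)(z*(-3*y - 2)) dy = (-3*z) dy, which multiplied by dz ∧ dw gives (-3*z) dy ∧ dz ∧ dw
Collecting like 3-forms: d(omega) = (-3*y) dx ∧ dy ∧ dz + (4*w - 3*x + 3*z) dx ∧ dy ∧ dw + (-6*w - 2*x + 3*y) dx ∧ dz ∧ dw + (-3*z) dy ∧ dz ∧ dw.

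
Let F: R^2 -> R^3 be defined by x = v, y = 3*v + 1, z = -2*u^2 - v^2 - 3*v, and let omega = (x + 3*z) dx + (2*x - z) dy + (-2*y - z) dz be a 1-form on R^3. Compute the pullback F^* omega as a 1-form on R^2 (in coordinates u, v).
F^* omega = (4*u*(-2*u^2 - v^2 + 3*v + 2)) du + (-4*u^2*v - 6*u^2 - 2*v^3 + 3*v^2 + 20*v + 6) dv

Using F^*(f dg) = (f ∘ F) d(g ∘ F), substitute each coordinate x_i by F_i(u, v) in f_i, and replace dx_i by d F_i = (∂F_i/∂u) du + (∂F_i/∂v) dv.
  For the x component: f_1(F) = -6*u^2 - 3*v^2 - 8*v; d F_1 = (0) du + (1) dv
  For the y component: f_2(F) = 2*u^2 + v^2 + 5*v; d F_2 = (0) du + (3) dv
  For the z component: f_3(F) = 2*u^2 + v^2 - 3*v - 2; d F_3 = (-4*u) du + (-2*v - 3) dv
Combining and collecting du, dv coefficients:
  coeff of du: 4*u*(-2*u^2 - v^2 + 3*v + 2)
  coeff of dv: -4*u^2*v - 6*u^2 - 2*v^3 + 3*v^2 + 20*v + 6
F^* omega = (4*u*(-2*u^2 - v^2 + 3*v + 2)) du + (-4*u^2*v - 6*u^2 - 2*v^3 + 3*v^2 + 20*v + 6) dv.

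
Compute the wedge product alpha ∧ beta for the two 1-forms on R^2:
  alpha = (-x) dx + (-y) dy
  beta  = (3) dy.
alpha ∧ beta = (-3*x) dx ∧ dy

Distribute the wedge, using dx_i ∧ dx_j = -dx_j ∧ dx_i and dx_i ∧ dx_i = 0. For each pair (i, j) with i < j, the coefficient of dx_i ∧ dx_j in alpha ∧ beta is (alpha_i * beta_j - alpha_j * beta_i). Collecting: alpha ∧ beta = (-3*x) dx ∧ dy.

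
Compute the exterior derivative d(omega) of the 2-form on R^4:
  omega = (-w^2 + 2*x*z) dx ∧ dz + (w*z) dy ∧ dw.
d(omega) = (-2*w) dx ∧ dz ∧ dw + (-w) dy ∧ dz ∧ dw

For a 2-form omega = sum_{i<j} g_{ij} dx_i ∧ dx_j, the exterior derivative is
  d(omega) = sum_{i<j} d(g_{ij}) ∧ dx_i ∧ dx_j = sum_{i<j, k} (∂g_{ij}/∂x_k) dx_k ∧ dx_i ∧ dx_j.
Expand each term, using dx_k ∧ dx_i ∧ dx_j = sgn(permutation) dx_{(a)} ∧ dx_{(b)} ∧ dx_{(c)} with (a < b < c) sorted:
  d(-w^2 + 2*x*z) includes (∂/∂w)(-w^2 + 2*x*z) dw = (-2*w) dw, which multiplied by dx ∧ dz gives (-2*w) dx ∧ dz ∧ dw
  d(w*z) includes (∂/∂z)(w*z) dz = (w) dz, which multiplied by dy ∧ dw gives (-w) dy ∧ dz ∧ dw
Collecting like 3-forms: d(omega) = (-2*w) dx ∧ dz ∧ dw + (-w) dy ∧ dz ∧ dw.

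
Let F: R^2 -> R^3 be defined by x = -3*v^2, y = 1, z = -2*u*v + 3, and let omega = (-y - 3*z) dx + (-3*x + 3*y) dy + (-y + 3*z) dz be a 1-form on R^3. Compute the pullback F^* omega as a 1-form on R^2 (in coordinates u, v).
F^* omega = (4*v*(3*u*v - 4)) du + (12*u^2*v - 36*u*v^2 - 16*u + 60*v) dv

Using F^*(f dg) = (f ∘ F) d(g ∘ F), substitute each coordinate x_i by F_i(u, v) in f_i, and replace dx_i by d F_i = (∂F_i/∂u) du + (∂F_i/∂v) dv.
  For the x component: f_1(F) = 6*u*v - 10; d F_1 = (0) du + (-6*v) dv
  For the y component: f_2(F) = 9*v^2 + 3; d F_2 = (0) du + (0) dv
  For the z component: f_3(F) = -6*u*v + 8; d F_3 = (-2*v) du + (-2*u) dv
Combining and collecting du, dv coefficients:
  coeff of du: 4*v*(3*u*v - 4)
  coeff of dv: 12*u^2*v - 36*u*v^2 - 16*u + 60*v
F^* omega = (4*v*(3*u*v - 4)) du + (12*u^2*v - 36*u*v^2 - 16*u + 60*v) dv.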